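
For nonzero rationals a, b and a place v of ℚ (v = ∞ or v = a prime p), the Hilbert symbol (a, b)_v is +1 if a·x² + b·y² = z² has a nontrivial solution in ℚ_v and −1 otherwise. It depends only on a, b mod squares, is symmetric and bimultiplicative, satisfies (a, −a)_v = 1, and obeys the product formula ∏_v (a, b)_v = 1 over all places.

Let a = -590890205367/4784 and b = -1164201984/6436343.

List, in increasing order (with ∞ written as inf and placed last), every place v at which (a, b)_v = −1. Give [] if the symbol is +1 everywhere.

[7, inf]

(a, b) ≡ (-437437, -667) mod (ℚ^×)²; places V = {2, 3, 7, 11, 13, 19, 23, 29, ∞}.
(a,b)_13: α=-1, u≡8; β=0, v≡4 (mod 13); (8|13)=-1, (4|13)=+1; sign (−1)^0·-1^0·+1^-1 = +1.
(a,b)_2: α=-4, β=12; u≡3, v≡5 (mod 8); ε(u)ε(v)=1·0, αω(v)=-4·1, βω(u)=12·1; sum ≡ 0  ⇒  +1.
(a,b)_19: α=1, u≡11; β=0, v≡6 (mod 19); (11|19)=+1, (6|19)=+1; sign (−1)^0·+1^0·+1^1 = +1.
(a,b)_23: α=-1, u≡18; β=-5, v≡10 (mod 23); (18|23)=+1, (10|23)=-1; sign (−1)^1·+1^-5·-1^-1 = +1.
(a,b)_11: α=3, u≡1; β=2, v≡9 (mod 11); (1|11)=+1, (9|11)=+1; sign (−1)^0·+1^2·+1^3 = +1.
(a,b)_3: α=4, u≡2; β=4, v≡2 (mod 3); (2|3)=-1, (2|3)=-1; sign (−1)^0·-1^4·-1^4 = +1.
(a,b)_7: α=3, u≡5; β=0, v≡5 (mod 7); (5|7)=-1, (5|7)=-1; sign (−1)^0·-1^0·-1^3 = -1.
(a,b)_29: α=2, u≡1; β=1, v≡20 (mod 29); (1|29)=+1, (20|29)=+1; sign (−1)^0·+1^1·+1^2 = +1.
(a,b)_∞: sgn(-437437)=−, sgn(-667)=−, so -1.
Ram(-437437, -667) = {7, ∞}; no ℚ_7-point on the conic.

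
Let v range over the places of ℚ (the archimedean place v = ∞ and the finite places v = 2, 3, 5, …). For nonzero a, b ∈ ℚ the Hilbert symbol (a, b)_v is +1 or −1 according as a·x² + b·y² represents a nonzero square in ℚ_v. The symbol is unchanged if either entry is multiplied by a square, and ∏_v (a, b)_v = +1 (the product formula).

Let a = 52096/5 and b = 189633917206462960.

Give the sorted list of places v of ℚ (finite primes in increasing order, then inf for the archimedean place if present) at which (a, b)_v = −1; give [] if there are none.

[2, 5, 41, 43]

Mod squares: a ≡ 4070, b ≡ 8815. Check v ∈ {∞, 2, 5, 7, 11, 37, 41, 43}.
v=41: a=41^0·(≡38), b=41^1·(≡32) mod 41; (38|41)=-1, (32|41)=+1; (−1)^{0·1·20}·(-1)^1·(+1)^0 = -1.
v=5: a=5^-1·(≡1), b=5^1·(≡2) mod 5; (1|5)=+1, (2|5)=-1; (−1)^{-1·1·2}·(+1)^1·(-1)^-1 = -1.
v=37: a=37^1·(≡30), b=37^4·(≡10) mod 37; (30|37)=+1, (10|37)=+1; (−1)^{1·4·18}·(+1)^4·(+1)^1 = +1.
v=43: a=43^0·(≡39), b=43^1·(≡42) mod 43; (39|43)=-1, (42|43)=-1; (−1)^{0·1·21}·(-1)^1·(-1)^0 = -1.
v=∞: 4070 > 0 and 8815 > 0  ⇒  (a,b)_∞ = +1.
v=11: a=11^1·(≡10), b=11^4·(≡3) mod 11; (10|11)=-1, (3|11)=+1; (−1)^{1·4·5}·(-1)^4·(+1)^1 = +1.
v=2: v_2(a)=7, v_2(b)=4; units ≡ 3, 7 (mod 8); ε·ε+αω+βω = 1·1+7·0+4·1 ≡ 1  ⇒  (a,b)_2 = -1.
v=7: a=7^0·(≡6), b=7^2·(≡4) mod 7; (6|7)=-1, (4|7)=+1; (−1)^{0·2·3}·(-1)^2·(+1)^0 = +1.
(4070, 8815 / ℚ) ramifies at {2, 5, 41, 43}: a division algebra.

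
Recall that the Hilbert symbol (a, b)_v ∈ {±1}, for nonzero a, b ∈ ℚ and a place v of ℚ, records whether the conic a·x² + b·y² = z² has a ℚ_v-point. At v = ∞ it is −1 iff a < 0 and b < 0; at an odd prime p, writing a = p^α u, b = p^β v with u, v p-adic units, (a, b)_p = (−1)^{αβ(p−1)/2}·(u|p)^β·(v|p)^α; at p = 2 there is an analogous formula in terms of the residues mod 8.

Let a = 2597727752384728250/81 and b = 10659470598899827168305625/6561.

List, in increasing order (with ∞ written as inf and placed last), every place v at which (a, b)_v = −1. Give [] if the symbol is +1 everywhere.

[41, 43]

Mod squares: a ≡ 38570, b ≡ 357889. Check v ∈ {∞, 2, 3, 5, 7, 19, 29, 41, 43}.
v=19: a=19^3·(≡11), b=19^4·(≡5) mod 19; (11|19)=+1, (5|19)=+1; (−1)^{3·4·9}·(+1)^4·(+1)^3 = +1.
v=2: v_2(a)=1, v_2(b)=0; units ≡ 5, 1 (mod 8); ε·ε+αω+βω = 0·0+1·0+0·1 ≡ 0  ⇒  (a,b)_2 = +1.
v=29: a=29^1·(≡6), b=29^1·(≡16) mod 29; (6|29)=+1, (16|29)=+1; (−1)^{1·1·14}·(+1)^1·(+1)^1 = +1.
v=7: a=7^5·(≡4), b=7^7·(≡5) mod 7; (4|7)=+1, (5|7)=-1; (−1)^{5·7·3}·(+1)^7·(-1)^5 = +1.
v=∞: 38570 > 0 and 357889 > 0  ⇒  (a,b)_∞ = +1.
v=43: a=43^2·(≡28), b=43^3·(≡10) mod 43; (28|43)=-1, (10|43)=+1; (−1)^{2·3·21}·(-1)^3·(+1)^2 = -1.
v=41: a=41^2·(≡17), b=41^3·(≡36) mod 41; (17|41)=-1, (36|41)=+1; (−1)^{2·3·20}·(-1)^3·(+1)^2 = -1.
v=5: a=5^3·(≡1), b=5^4·(≡4) mod 5; (1|5)=+1, (4|5)=+1; (−1)^{3·4·2}·(+1)^4·(+1)^3 = +1.
v=3: a=3^-4·(≡2), b=3^-8·(≡1) mod 3; (2|3)=-1, (1|3)=+1; (−1)^{-4·-8·1}·(-1)^-8·(+1)^-4 = +1.
(38570, 357889 / ℚ) ramifies at {41, 43}: a division algebra.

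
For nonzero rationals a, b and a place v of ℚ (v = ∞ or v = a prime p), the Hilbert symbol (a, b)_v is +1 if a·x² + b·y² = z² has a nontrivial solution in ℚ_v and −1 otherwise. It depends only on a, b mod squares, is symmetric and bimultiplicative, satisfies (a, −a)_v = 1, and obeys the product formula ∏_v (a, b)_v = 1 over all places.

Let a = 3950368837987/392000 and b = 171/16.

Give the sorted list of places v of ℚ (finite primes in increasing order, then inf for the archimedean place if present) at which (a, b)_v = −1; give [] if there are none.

(a, b) ≡ (1604135, 19) mod (ℚ^×)²; places V = {2, 3, 5, 7, 11, 13, 19, 23, 29, 37, ∞}.
(a,b)_3: α=0, u≡2; β=2, v≡1 (mod 3); (2|3)=-1, (1|3)=+1; sign (−1)^0·-1^2·+1^0 = +1.
(a,b)_∞: sgn(1604135)=+, sgn(19)=+, so +1.
(a,b)_29: α=3, u≡21; β=0, v≡27 (mod 29); (21|29)=-1, (27|29)=-1; sign (−1)^0·-1^0·-1^3 = -1.
(a,b)_5: α=-3, u≡2; β=0, v≡1 (mod 5); (2|5)=-1, (1|5)=+1; sign (−1)^0·-1^0·+1^-3 = +1.
(a,b)_11: α=4, u≡4; β=0, v≡10 (mod 11); (4|11)=+1, (10|11)=-1; sign (−1)^0·+1^0·-1^4 = +1.
(a,b)_13: α=1, u≡4; β=0, v≡5 (mod 13); (4|13)=+1, (5|13)=-1; sign (−1)^0·+1^0·-1^1 = -1.
(a,b)_23: α=1, u≡8; β=0, v≡15 (mod 23); (8|23)=+1, (15|23)=-1; sign (−1)^0·+1^0·-1^1 = -1.
(a,b)_19: α=0, u≡3; β=1, v≡16 (mod 19); (3|19)=-1, (16|19)=+1; sign (−1)^0·-1^1·+1^0 = -1.
(a,b)_37: α=1, u≡28; β=0, v≡13 (mod 37); (28|37)=+1, (13|37)=-1; sign (−1)^0·+1^0·-1^1 = -1.
(a,b)_2: α=-6, β=-4; u≡7, v≡3 (mod 8); ε(u)ε(v)=1·1, αω(v)=-6·1, βω(u)=-4·0; sum ≡ 1  ⇒  -1.
(a,b)_7: α=-2, u≡2; β=0, v≡5 (mod 7); (2|7)=+1, (5|7)=-1; sign (−1)^0·+1^0·-1^-2 = +1.
(1604135, 19 / ℚ) ramifies at {2, 13, 19, 23, 29, 37}: a division algebra.

[2, 13, 19, 23, 29, 37]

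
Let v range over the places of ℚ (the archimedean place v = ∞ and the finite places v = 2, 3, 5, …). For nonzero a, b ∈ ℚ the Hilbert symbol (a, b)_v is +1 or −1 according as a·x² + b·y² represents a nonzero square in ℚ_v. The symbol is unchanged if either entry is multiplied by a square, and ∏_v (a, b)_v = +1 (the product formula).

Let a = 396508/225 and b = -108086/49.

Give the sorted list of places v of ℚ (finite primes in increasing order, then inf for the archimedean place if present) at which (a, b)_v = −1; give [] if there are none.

(a, b) ≡ (7, -374) mod (ℚ^×)²; places V = {2, 3, 5, 7, 11, 17, ∞}.
(a,b)_3: α=-2, u≡1; β=0, v≡1 (mod 3); (1|3)=+1, (1|3)=+1; sign (−1)^0·+1^0·+1^-2 = +1.
(a,b)_17: α=2, u≡3; β=3, v≡11 (mod 17); (3|17)=-1, (11|17)=-1; sign (−1)^0·-1^3·-1^2 = -1.
(a,b)_∞: sgn(7)=+, sgn(-374)=−, so +1.
(a,b)_7: α=3, u≡1; β=-2, v≡1 (mod 7); (1|7)=+1, (1|7)=+1; sign (−1)^0·+1^-2·+1^3 = +1.
(a,b)_11: α=0, u≡7; β=1, v≡6 (mod 11); (7|11)=-1, (6|11)=-1; sign (−1)^0·-1^1·-1^0 = -1.
(a,b)_2: α=2, β=1; u≡7, v≡5 (mod 8); ε(u)ε(v)=1·0, αω(v)=2·1, βω(u)=1·0; sum ≡ 0  ⇒  +1.
(a,b)_5: α=-2, u≡2; β=0, v≡1 (mod 5); (2|5)=-1, (1|5)=+1; sign (−1)^0·-1^0·+1^-2 = +1.
Ram(7, -374) = {11, 17}; no ℚ_11-point on the conic.

[11, 17]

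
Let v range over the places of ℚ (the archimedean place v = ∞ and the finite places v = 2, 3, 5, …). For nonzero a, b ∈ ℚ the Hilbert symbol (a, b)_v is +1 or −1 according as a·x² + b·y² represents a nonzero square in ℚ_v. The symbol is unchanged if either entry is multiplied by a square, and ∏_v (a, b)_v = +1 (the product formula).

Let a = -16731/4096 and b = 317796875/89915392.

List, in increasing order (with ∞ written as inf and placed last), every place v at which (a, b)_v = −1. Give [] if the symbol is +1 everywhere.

[7, 11]

(a, b) ≡ (-11, 77) mod (ℚ^×)²; places V = {2, 3, 5, 7, 11, 13, 43, ∞}.
(a,b)_2: α=-12, β=-18; u≡5, v≡5 (mod 8); ε(u)ε(v)=0·0, αω(v)=-12·1, βω(u)=-18·1; sum ≡ 0  ⇒  +1.
(a,b)_7: α=0, u≡6; β=-3, v≡4 (mod 7); (6|7)=-1, (4|7)=+1; sign (−1)^0·-1^-3·+1^0 = -1.
(a,b)_5: α=0, u≡4; β=6, v≡2 (mod 5); (4|5)=+1, (2|5)=-1; sign (−1)^0·+1^6·-1^0 = +1.
(a,b)_∞: sgn(-11)=−, sgn(77)=+, so +1.
(a,b)_43: α=0, u≡27; β=2, v≡32 (mod 43); (27|43)=-1, (32|43)=-1; sign (−1)^0·-1^2·-1^0 = +1.
(a,b)_3: α=2, u≡1; β=0, v≡2 (mod 3); (1|3)=+1, (2|3)=-1; sign (−1)^0·+1^0·-1^2 = +1.
(a,b)_13: α=2, u≡5; β=0, v≡4 (mod 13); (5|13)=-1, (4|13)=+1; sign (−1)^0·-1^0·+1^2 = +1.
(a,b)_11: α=1, u≡2; β=1, v≡10 (mod 11); (2|11)=-1, (10|11)=-1; sign (−1)^1·-1^1·-1^1 = -1.
|Ram(-11, 77)| = 2, even; anisotropic at {7, 11}.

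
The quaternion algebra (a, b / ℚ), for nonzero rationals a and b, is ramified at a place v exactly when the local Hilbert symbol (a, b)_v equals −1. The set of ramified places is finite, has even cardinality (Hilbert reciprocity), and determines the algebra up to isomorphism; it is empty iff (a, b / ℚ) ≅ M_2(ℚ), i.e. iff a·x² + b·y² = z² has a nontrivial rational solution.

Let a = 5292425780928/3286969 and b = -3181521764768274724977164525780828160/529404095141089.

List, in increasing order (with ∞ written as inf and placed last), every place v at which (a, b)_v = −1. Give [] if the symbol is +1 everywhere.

[2, 3, 5, 11, 13, 17]

(a, b) ≡ (1062347, -2897310) mod (ℚ^×)²; places V = {2, 3, 5, 7, 11, 13, 17, 19, 23, 31, 37, ∞}.
(a,b)_17: α=1, u≡13; β=3, v≡12 (mod 17); (13|17)=+1, (12|17)=-1; sign (−1)^0·+1^3·-1^1 = -1.
(a,b)_23: α=1, u≡19; β=3, v≡18 (mod 23); (19|23)=-1, (18|23)=+1; sign (−1)^1·-1^3·+1^1 = +1.
(a,b)_∞: sgn(1062347)=+, sgn(-2897310)=−, so +1.
(a,b)_11: α=1, u≡2; β=4, v≡8 (mod 11); (2|11)=-1, (8|11)=-1; sign (−1)^0·-1^4·-1^1 = -1.
(a,b)_7: α=-4, u≡5; β=-10, v≡1 (mod 7); (5|7)=-1, (1|7)=+1; sign (−1)^0·-1^-10·+1^-4 = +1.
(a,b)_19: α=1, u≡8; β=3, v≡4 (mod 19); (8|19)=-1, (4|19)=+1; sign (−1)^1·-1^3·+1^1 = +1.
(a,b)_5: α=0, u≡2; β=1, v≡2 (mod 5); (2|5)=-1, (2|5)=-1; sign (−1)^0·-1^1·-1^0 = -1.
(a,b)_2: α=6, β=15; u≡3, v≡1 (mod 8); ε(u)ε(v)=1·0, αω(v)=6·0, βω(u)=15·1; sum ≡ 1  ⇒  -1.
(a,b)_31: α=2, u≡7; β=4, v≡23 (mod 31); (7|31)=+1, (23|31)=-1; sign (−1)^0·+1^4·-1^2 = +1.
(a,b)_37: α=-2, u≡3; β=-4, v≡4 (mod 37); (3|37)=+1, (4|37)=+1; sign (−1)^0·+1^-4·+1^-2 = +1.
(a,b)_13: α=1, u≡12; β=3, v≡7 (mod 13); (12|13)=+1, (7|13)=-1; sign (−1)^0·+1^3·-1^1 = -1.
(a,b)_3: α=4, u≡2; β=13, v≡2 (mod 3); (2|3)=-1, (2|3)=-1; sign (−1)^0·-1^13·-1^4 = -1.
Ram(1062347, -2897310) = {2, 3, 5, 11, 13, 17}; no ℚ_2-point on the conic.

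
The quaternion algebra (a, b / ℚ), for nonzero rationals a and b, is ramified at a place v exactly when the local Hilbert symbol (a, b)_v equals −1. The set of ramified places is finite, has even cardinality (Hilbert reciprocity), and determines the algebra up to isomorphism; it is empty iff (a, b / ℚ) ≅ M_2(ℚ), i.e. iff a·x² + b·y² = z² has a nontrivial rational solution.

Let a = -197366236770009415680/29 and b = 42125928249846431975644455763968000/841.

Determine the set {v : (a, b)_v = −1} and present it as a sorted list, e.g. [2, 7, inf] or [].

Mod squares: a ≡ -823745, b ≡ 312455. Check v ∈ {∞, 2, 3, 5, 7, 11, 13, 19, 23, 29}.
v=7: a=7^0·(≡2), b=7^2·(≡6) mod 7; (2|7)=+1, (6|7)=-1; (−1)^{0·2·3}·(+1)^2·(-1)^0 = +1.
v=19: a=19^1·(≡2), b=19^3·(≡14) mod 19; (2|19)=-1, (14|19)=-1; (−1)^{1·3·9}·(-1)^3·(-1)^1 = -1.
v=3: a=3^4·(≡1), b=3^8·(≡2) mod 3; (1|3)=+1, (2|3)=-1; (−1)^{4·8·1}·(+1)^8·(-1)^4 = +1.
v=5: a=5^1·(≡1), b=5^3·(≡4) mod 5; (1|5)=+1, (4|5)=+1; (−1)^{1·3·2}·(+1)^3·(+1)^1 = +1.
v=∞: -823745 < 0 and 312455 > 0  ⇒  (a,b)_∞ = +1.
v=2: v_2(a)=16, v_2(b)=26; units ≡ 7, 7 (mod 8); ε·ε+αω+βω = 1·1+16·0+26·0 ≡ 1  ⇒  (a,b)_2 = -1.
v=11: a=11^4·(≡9), b=11^5·(≡5) mod 11; (9|11)=+1, (5|11)=+1; (−1)^{4·5·5}·(+1)^5·(+1)^4 = +1.
v=23: a=23^3·(≡17), b=23^5·(≡11) mod 23; (17|23)=-1, (11|23)=-1; (−1)^{3·5·11}·(-1)^5·(-1)^3 = -1.
v=13: a=13^3·(≡10), b=13^3·(≡11) mod 13; (10|13)=+1, (11|13)=-1; (−1)^{3·3·6}·(+1)^3·(-1)^3 = -1.
v=29: a=29^-1·(≡27), b=29^-2·(≡28) mod 29; (27|29)=-1, (28|29)=+1; (−1)^{-1·-2·14}·(-1)^-2·(+1)^-1 = +1.
Ram(-823745, 312455) = {2, 13, 19, 23}; no ℚ_2-point on the conic.

[2, 13, 19, 23]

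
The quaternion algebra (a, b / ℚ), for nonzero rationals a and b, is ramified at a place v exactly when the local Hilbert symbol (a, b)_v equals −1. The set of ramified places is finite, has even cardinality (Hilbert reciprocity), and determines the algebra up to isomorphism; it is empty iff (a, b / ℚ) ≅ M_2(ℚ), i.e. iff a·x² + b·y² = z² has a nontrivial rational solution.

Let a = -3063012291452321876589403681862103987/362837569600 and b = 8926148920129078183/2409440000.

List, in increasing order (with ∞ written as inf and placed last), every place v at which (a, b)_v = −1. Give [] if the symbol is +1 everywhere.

[19, 29]

Mod squares: a ≡ -43, b ≡ 103037. Check v ∈ {∞, 2, 3, 5, 7, 11, 13, 17, 19, 23, 29, 37, 43}.
v=37: a=37^-4·(≡15), b=37^-2·(≡17) mod 37; (15|37)=-1, (17|37)=-1; (−1)^{-4·-2·18}·(-1)^-2·(-1)^-4 = +1.
v=5: a=5^-2·(≡2), b=5^-4·(≡2) mod 5; (2|5)=-1, (2|5)=-1; (−1)^{-2·-4·2}·(-1)^-4·(-1)^-2 = +1.
v=23: a=23^4·(≡2), b=23^2·(≡20) mod 23; (2|23)=+1, (20|23)=-1; (−1)^{4·2·11}·(+1)^2·(-1)^4 = +1.
v=∞: -43 < 0 and 103037 > 0  ⇒  (a,b)_∞ = +1.
v=2: v_2(a)=-6, v_2(b)=-8; units ≡ 5, 5 (mod 8); ε·ε+αω+βω = 0·0+-6·1+-8·1 ≡ 0  ⇒  (a,b)_2 = +1.
v=17: a=17^2·(≡2), b=17^1·(≡1) mod 17; (2|17)=+1, (1|17)=+1; (−1)^{2·1·8}·(+1)^1·(+1)^2 = +1.
v=19: a=19^2·(≡12), b=19^1·(≡2) mod 19; (12|19)=-1, (2|19)=-1; (−1)^{2·1·9}·(-1)^1·(-1)^2 = -1.
v=29: a=29^2·(≡3), b=29^1·(≡21) mod 29; (3|29)=-1, (21|29)=-1; (−1)^{2·1·14}·(-1)^1·(-1)^2 = -1.
v=43: a=43^3·(≡22), b=43^2·(≡11) mod 43; (22|43)=-1, (11|43)=+1; (−1)^{3·2·21}·(-1)^2·(+1)^3 = +1.
v=7: a=7^14·(≡3), b=7^8·(≡2) mod 7; (3|7)=-1, (2|7)=+1; (−1)^{14·8·3}·(-1)^8·(+1)^14 = +1.
v=13: a=13^4·(≡10), b=13^2·(≡10) mod 13; (10|13)=+1, (10|13)=+1; (−1)^{4·2·6}·(+1)^2·(+1)^4 = +1.
v=3: a=3^4·(≡2), b=3^0·(≡2) mod 3; (2|3)=-1, (2|3)=-1; (−1)^{4·0·1}·(-1)^0·(-1)^4 = +1.
v=11: a=11^-2·(≡1), b=11^-1·(≡6) mod 11; (1|11)=+1, (6|11)=-1; (−1)^{-2·-1·5}·(+1)^-1·(-1)^-2 = +1.
|Ram(-43, 103037)| = 2, even; anisotropic at {19, 29}.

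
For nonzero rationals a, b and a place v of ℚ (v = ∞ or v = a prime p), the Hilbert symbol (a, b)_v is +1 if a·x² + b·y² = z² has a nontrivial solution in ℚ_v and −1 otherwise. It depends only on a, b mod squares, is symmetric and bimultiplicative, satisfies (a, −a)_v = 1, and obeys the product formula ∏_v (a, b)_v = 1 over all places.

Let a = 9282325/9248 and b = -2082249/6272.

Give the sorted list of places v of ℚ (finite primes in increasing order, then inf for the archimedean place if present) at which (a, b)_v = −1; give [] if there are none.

(a, b) ≡ (26, -2) mod (ℚ^×)²; places V = {2, 3, 5, 7, 13, 17, 37, ∞}.
(a,b)_13: α=5, u≡5; β=2, v≡7 (mod 13); (5|13)=-1, (7|13)=-1; sign (−1)^0·-1^2·-1^5 = -1.
(a,b)_∞: sgn(26)=+, sgn(-2)=−, so +1.
(a,b)_37: α=0, u≡25; β=2, v≡29 (mod 37); (25|37)=+1, (29|37)=-1; sign (−1)^0·+1^2·-1^0 = +1.
(a,b)_7: α=0, u≡3; β=-2, v≡3 (mod 7); (3|7)=-1, (3|7)=-1; sign (−1)^0·-1^-2·-1^0 = +1.
(a,b)_5: α=2, u≡1; β=0, v≡3 (mod 5); (1|5)=+1, (3|5)=-1; sign (−1)^0·+1^0·-1^2 = +1.
(a,b)_2: α=-5, β=-7; u≡5, v≡7 (mod 8); ε(u)ε(v)=0·1, αω(v)=-5·0, βω(u)=-7·1; sum ≡ 1  ⇒  -1.
(a,b)_17: α=-2, u≡16; β=0, v≡4 (mod 17); (16|17)=+1, (4|17)=+1; sign (−1)^0·+1^0·+1^-2 = +1.
(a,b)_3: α=0, u≡2; β=2, v≡1 (mod 3); (2|3)=-1, (1|3)=+1; sign (−1)^0·-1^2·+1^0 = +1.
|Ram(26, -2)| = 2, even; anisotropic at {2, 13}.

[2, 13]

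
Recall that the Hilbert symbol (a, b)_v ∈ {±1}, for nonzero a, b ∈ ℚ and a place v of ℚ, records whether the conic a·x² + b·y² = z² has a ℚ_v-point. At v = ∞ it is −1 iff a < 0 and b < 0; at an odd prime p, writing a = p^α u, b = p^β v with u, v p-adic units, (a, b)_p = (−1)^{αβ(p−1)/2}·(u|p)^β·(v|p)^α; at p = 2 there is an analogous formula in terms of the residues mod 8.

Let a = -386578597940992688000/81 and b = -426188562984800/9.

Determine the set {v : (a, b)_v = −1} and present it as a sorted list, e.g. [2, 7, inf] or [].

[2, 5, 11, 19, 37, inf]

(a, b) ≡ (-2397230, -518) mod (ℚ^×)²; places V = {2, 3, 5, 7, 11, 19, 31, 37, ∞}.
(a,b)_19: α=3, u≡1; β=2, v≡15 (mod 19); (1|19)=+1, (15|19)=-1; sign (−1)^0·+1^2·-1^3 = -1.
(a,b)_7: α=4, u≡1; β=3, v≡3 (mod 7); (1|7)=+1, (3|7)=-1; sign (−1)^0·+1^3·-1^4 = +1.
(a,b)_3: α=-4, u≡1; β=-2, v≡1 (mod 3); (1|3)=+1, (1|3)=+1; sign (−1)^0·+1^-2·+1^-4 = +1.
(a,b)_5: α=3, u≡1; β=2, v≡2 (mod 5); (1|5)=+1, (2|5)=-1; sign (−1)^0·+1^2·-1^3 = -1.
(a,b)_2: α=7, β=5; u≡1, v≡5 (mod 8); ε(u)ε(v)=0·0, αω(v)=7·1, βω(u)=5·0; sum ≡ 1  ⇒  -1.
(a,b)_31: α=3, u≡17; β=2, v≡16 (mod 31); (17|31)=-1, (16|31)=+1; sign (−1)^0·-1^2·+1^3 = +1.
(a,b)_∞: sgn(-2397230)=−, sgn(-518)=−, so -1.
(a,b)_37: α=1, u≡9; β=1, v≡31 (mod 37); (9|37)=+1, (31|37)=-1; sign (−1)^0·+1^1·-1^1 = -1.
(a,b)_11: α=3, u≡6; β=2, v≡8 (mod 11); (6|11)=-1, (8|11)=-1; sign (−1)^0·-1^2·-1^3 = -1.
|Ram(-2397230, -518)| = 6, even; anisotropic at {2, 5, 11, 19, 37, ∞}.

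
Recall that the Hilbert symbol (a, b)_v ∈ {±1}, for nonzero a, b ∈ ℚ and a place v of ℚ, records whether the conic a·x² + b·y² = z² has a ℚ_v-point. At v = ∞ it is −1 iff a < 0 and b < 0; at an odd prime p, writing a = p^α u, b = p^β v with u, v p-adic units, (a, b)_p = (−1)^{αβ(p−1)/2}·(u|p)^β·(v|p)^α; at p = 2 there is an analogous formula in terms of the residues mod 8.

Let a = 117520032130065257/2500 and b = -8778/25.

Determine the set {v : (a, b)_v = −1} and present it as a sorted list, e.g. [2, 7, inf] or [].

[3, 7, 11, 19]

(a, b) ≡ (3857, -8778) mod (ℚ^×)²; places V = {2, 3, 5, 7, 11, 19, 29, ∞}.
(a,b)_5: α=-4, u≡3; β=-2, v≡2 (mod 5); (3|5)=-1, (2|5)=-1; sign (−1)^0·-1^-2·-1^-4 = +1.
(a,b)_∞: sgn(3857)=+, sgn(-8778)=−, so +1.
(a,b)_19: α=3, u≡10; β=1, v≡18 (mod 19); (10|19)=-1, (18|19)=-1; sign (−1)^1·-1^1·-1^3 = -1.
(a,b)_7: α=9, u≡3; β=1, v≡5 (mod 7); (3|7)=-1, (5|7)=-1; sign (−1)^1·-1^1·-1^9 = -1.
(a,b)_3: α=0, u≡2; β=1, v≡2 (mod 3); (2|3)=-1, (2|3)=-1; sign (−1)^0·-1^1·-1^0 = -1.
(a,b)_2: α=-2, β=1; u≡1, v≡3 (mod 8); ε(u)ε(v)=0·1, αω(v)=-2·1, βω(u)=1·0; sum ≡ 0  ⇒  +1.
(a,b)_11: α=4, u≡2; β=1, v≡9 (mod 11); (2|11)=-1, (9|11)=+1; sign (−1)^0·-1^1·+1^4 = -1.
(a,b)_29: α=1, u≡3; β=0, v≡5 (mod 29); (3|29)=-1, (5|29)=+1; sign (−1)^0·-1^0·+1^1 = +1.
Ram(3857, -8778) = {3, 7, 11, 19}; no ℚ_3-point on the conic.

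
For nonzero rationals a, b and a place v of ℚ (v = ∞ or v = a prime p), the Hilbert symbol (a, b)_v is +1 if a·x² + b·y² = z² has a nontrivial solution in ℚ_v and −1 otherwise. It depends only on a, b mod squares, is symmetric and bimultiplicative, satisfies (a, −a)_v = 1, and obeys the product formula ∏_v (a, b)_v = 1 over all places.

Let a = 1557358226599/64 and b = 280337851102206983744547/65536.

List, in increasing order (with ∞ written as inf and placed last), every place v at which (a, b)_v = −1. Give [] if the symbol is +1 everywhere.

[2, 17]

Mod squares: a ≡ 799, b ≡ 6307. Check v ∈ {∞, 2, 3, 7, 17, 47, 53}.
v=53: a=53^2·(≡24), b=53^3·(≡17) mod 53; (24|53)=+1, (17|53)=+1; (−1)^{2·3·26}·(+1)^3·(+1)^2 = +1.
v=17: a=17^3·(≡16), b=17^5·(≡5) mod 17; (16|17)=+1, (5|17)=-1; (−1)^{3·5·8}·(+1)^5·(-1)^3 = -1.
v=3: a=3^0·(≡1), b=3^6·(≡1) mod 3; (1|3)=+1, (1|3)=+1; (−1)^{0·6·1}·(+1)^6·(+1)^0 = +1.
v=7: a=7^4·(≡4), b=7^7·(≡3) mod 7; (4|7)=+1, (3|7)=-1; (−1)^{4·7·3}·(+1)^7·(-1)^4 = +1.
v=2: v_2(a)=-6, v_2(b)=-16; units ≡ 7, 3 (mod 8); ε·ε+αω+βω = 1·1+-6·1+-16·0 ≡ 1  ⇒  (a,b)_2 = -1.
v=∞: 799 > 0 and 6307 > 0  ⇒  (a,b)_∞ = +1.
v=47: a=47^1·(≡21), b=47^2·(≡3) mod 47; (21|47)=+1, (3|47)=+1; (−1)^{1·2·23}·(+1)^2·(+1)^1 = +1.
(799, 6307 / ℚ) ramifies at {2, 17}: a division algebra.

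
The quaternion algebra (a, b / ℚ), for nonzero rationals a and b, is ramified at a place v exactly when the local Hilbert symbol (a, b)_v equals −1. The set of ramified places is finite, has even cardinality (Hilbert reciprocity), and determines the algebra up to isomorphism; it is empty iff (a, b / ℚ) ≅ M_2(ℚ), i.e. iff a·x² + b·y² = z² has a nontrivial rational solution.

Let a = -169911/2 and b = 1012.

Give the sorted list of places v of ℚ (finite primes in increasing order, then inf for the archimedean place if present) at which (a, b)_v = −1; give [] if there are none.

(a, b) ≡ (-37758, 253) mod (ℚ^×)²; places V = {2, 3, 7, 11, 23, 29, 31, ∞}.
(a,b)_7: α=1, u≡5; β=0, v≡4 (mod 7); (5|7)=-1, (4|7)=+1; sign (−1)^0·-1^0·+1^1 = +1.
(a,b)_29: α=1, u≡14; β=0, v≡26 (mod 29); (14|29)=-1, (26|29)=-1; sign (−1)^0·-1^0·-1^1 = -1.
(a,b)_11: α=0, u≡3; β=1, v≡4 (mod 11); (3|11)=+1, (4|11)=+1; sign (−1)^0·+1^1·+1^0 = +1.
(a,b)_31: α=1, u≡3; β=0, v≡20 (mod 31); (3|31)=-1, (20|31)=+1; sign (−1)^0·-1^0·+1^1 = +1.
(a,b)_2: α=-1, β=2; u≡1, v≡5 (mod 8); ε(u)ε(v)=0·0, αω(v)=-1·1, βω(u)=2·0; sum ≡ 1  ⇒  -1.
(a,b)_∞: sgn(-37758)=−, sgn(253)=+, so +1.
(a,b)_3: α=3, u≡2; β=0, v≡1 (mod 3); (2|3)=-1, (1|3)=+1; sign (−1)^0·-1^0·+1^3 = +1.
(a,b)_23: α=0, u≡18; β=1, v≡21 (mod 23); (18|23)=+1, (21|23)=-1; sign (−1)^0·+1^1·-1^0 = +1.
Ram(-37758, 253) = {2, 29}; no ℚ_2-point on the conic.

[2, 29]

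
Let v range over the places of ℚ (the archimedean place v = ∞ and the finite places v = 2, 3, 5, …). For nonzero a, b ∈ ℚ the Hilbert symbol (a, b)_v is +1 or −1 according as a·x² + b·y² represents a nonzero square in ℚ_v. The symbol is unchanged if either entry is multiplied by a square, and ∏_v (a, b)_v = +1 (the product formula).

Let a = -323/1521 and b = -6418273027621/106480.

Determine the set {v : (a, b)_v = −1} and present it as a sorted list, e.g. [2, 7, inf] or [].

[5, 11, 17, 19, 23, inf]

(a, b) ≡ (-323, -408595) mod (ℚ^×)²; places V = {2, 3, 5, 7, 11, 13, 17, 19, 23, ∞}.
(a,b)_13: α=-2, u≡6; β=2, v≡2 (mod 13); (6|13)=-1, (2|13)=-1; sign (−1)^0·-1^2·-1^-2 = +1.
(a,b)_∞: sgn(-323)=−, sgn(-408595)=−, so -1.
(a,b)_17: α=1, u≡4; β=3, v≡12 (mod 17); (4|17)=+1, (12|17)=-1; sign (−1)^0·+1^3·-1^1 = -1.
(a,b)_11: α=0, u≡6; β=-3, v≡6 (mod 11); (6|11)=-1, (6|11)=-1; sign (−1)^0·-1^-3·-1^0 = -1.
(a,b)_2: α=0, β=-4; u≡5, v≡5 (mod 8); ε(u)ε(v)=0·0, αω(v)=0·1, βω(u)=-4·1; sum ≡ 0  ⇒  +1.
(a,b)_3: α=-2, u≡1; β=0, v≡2 (mod 3); (1|3)=+1, (2|3)=-1; sign (−1)^0·+1^0·-1^-2 = +1.
(a,b)_19: α=1, u≡2; β=3, v≡14 (mod 19); (2|19)=-1, (14|19)=-1; sign (−1)^1·-1^3·-1^1 = -1.
(a,b)_7: α=0, u≡3; β=2, v≡4 (mod 7); (3|7)=-1, (4|7)=+1; sign (−1)^0·-1^2·+1^0 = +1.
(a,b)_23: α=0, u≡15; β=1, v≡7 (mod 23); (15|23)=-1, (7|23)=-1; sign (−1)^0·-1^1·-1^0 = -1.
(a,b)_5: α=0, u≡2; β=-1, v≡4 (mod 5); (2|5)=-1, (4|5)=+1; sign (−1)^0·-1^-1·+1^0 = -1.
(-323, -408595 / ℚ) ramifies at {5, 11, 17, 19, 23, ∞}: a division algebra.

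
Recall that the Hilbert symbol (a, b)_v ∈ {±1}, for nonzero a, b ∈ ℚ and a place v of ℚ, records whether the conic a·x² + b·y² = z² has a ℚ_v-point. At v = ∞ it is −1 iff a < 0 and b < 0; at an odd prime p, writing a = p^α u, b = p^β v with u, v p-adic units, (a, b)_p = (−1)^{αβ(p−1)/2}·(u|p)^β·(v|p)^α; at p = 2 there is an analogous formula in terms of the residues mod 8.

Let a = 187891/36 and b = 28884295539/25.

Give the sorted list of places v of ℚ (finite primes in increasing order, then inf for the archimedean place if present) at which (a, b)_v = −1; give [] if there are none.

[2, 11, 29, 31]

Mod squares: a ≡ 187891, b ≡ 11. Check v ∈ {∞, 2, 3, 5, 11, 19, 29, 31}.
v=3: a=3^-2·(≡1), b=3^2·(≡2) mod 3; (1|3)=+1, (2|3)=-1; (−1)^{-2·2·1}·(+1)^2·(-1)^-2 = +1.
v=29: a=29^1·(≡10), b=29^2·(≡18) mod 29; (10|29)=-1, (18|29)=-1; (−1)^{1·2·14}·(-1)^2·(-1)^1 = -1.
v=11: a=11^1·(≡3), b=11^1·(≡1) mod 11; (3|11)=+1, (1|11)=+1; (−1)^{1·1·5}·(+1)^1·(+1)^1 = -1.
v=31: a=31^1·(≡28), b=31^2·(≡13) mod 31; (28|31)=+1, (13|31)=-1; (−1)^{1·2·15}·(+1)^2·(-1)^1 = -1.
v=∞: 187891 > 0 and 11 > 0  ⇒  (a,b)_∞ = +1.
v=2: v_2(a)=-2, v_2(b)=0; units ≡ 3, 3 (mod 8); ε·ε+αω+βω = 1·1+-2·1+0·1 ≡ 1  ⇒  (a,b)_2 = -1.
v=5: a=5^0·(≡1), b=5^-2·(≡4) mod 5; (1|5)=+1, (4|5)=+1; (−1)^{0·-2·2}·(+1)^-2·(+1)^0 = +1.
v=19: a=19^1·(≡5), b=19^2·(≡5) mod 19; (5|19)=+1, (5|19)=+1; (−1)^{1·2·9}·(+1)^2·(+1)^1 = +1.
Ram(187891, 11) = {2, 11, 29, 31}; no ℚ_2-point on the conic.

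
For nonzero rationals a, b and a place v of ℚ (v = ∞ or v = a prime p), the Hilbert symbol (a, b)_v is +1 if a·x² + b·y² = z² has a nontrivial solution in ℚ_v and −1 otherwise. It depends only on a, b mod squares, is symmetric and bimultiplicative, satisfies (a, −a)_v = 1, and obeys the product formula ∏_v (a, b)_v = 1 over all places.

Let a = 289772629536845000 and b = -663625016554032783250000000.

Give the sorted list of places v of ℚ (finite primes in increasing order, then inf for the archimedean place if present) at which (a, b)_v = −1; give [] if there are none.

[5, 13, 19, 37]

(a, b) ≡ (2, -639730) mod (ℚ^×)²; places V = {2, 5, 7, 11, 13, 17, 19, 37, ∞}.
(a,b)_7: α=4, u≡1; β=5, v≡1 (mod 7); (1|7)=+1, (1|7)=+1; sign (−1)^0·+1^5·+1^4 = +1.
(a,b)_37: α=2, u≡32; β=3, v≡27 (mod 37); (32|37)=-1, (27|37)=+1; sign (−1)^0·-1^3·+1^2 = -1.
(a,b)_17: α=2, u≡1; β=2, v≡12 (mod 17); (1|17)=+1, (12|17)=-1; sign (−1)^0·+1^2·-1^2 = +1.
(a,b)_5: α=4, u≡2; β=9, v≡1 (mod 5); (2|5)=-1, (1|5)=+1; sign (−1)^0·-1^9·+1^4 = -1.
(a,b)_13: α=2, u≡8; β=1, v≡7 (mod 13); (8|13)=-1, (7|13)=-1; sign (−1)^0·-1^1·-1^2 = -1.
(a,b)_∞: sgn(2)=+, sgn(-639730)=−, so +1.
(a,b)_19: α=2, u≡3; β=3, v≡6 (mod 19); (3|19)=-1, (6|19)=+1; sign (−1)^0·-1^3·+1^2 = -1.
(a,b)_11: α=0, u≡7; β=2, v≡7 (mod 11); (7|11)=-1, (7|11)=-1; sign (−1)^0·-1^2·-1^0 = +1.
(a,b)_2: α=3, β=7; u≡1, v≡7 (mod 8); ε(u)ε(v)=0·1, αω(v)=3·0, βω(u)=7·0; sum ≡ 0  ⇒  +1.
|Ram(2, -639730)| = 4, even; anisotropic at {5, 13, 19, 37}.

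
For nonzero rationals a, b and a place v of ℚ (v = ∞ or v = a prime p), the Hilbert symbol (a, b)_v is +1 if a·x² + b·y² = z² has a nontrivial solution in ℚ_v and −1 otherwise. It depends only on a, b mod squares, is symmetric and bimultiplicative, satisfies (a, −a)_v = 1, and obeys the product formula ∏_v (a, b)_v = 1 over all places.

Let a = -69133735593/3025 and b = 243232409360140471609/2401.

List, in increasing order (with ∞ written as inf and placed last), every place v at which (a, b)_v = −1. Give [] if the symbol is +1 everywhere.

Mod squares: a ≡ -4569617, b ≡ 12121. Check v ∈ {∞, 2, 3, 5, 7, 11, 13, 17, 23, 29, 31, 41}.
v=41: a=41^2·(≡3), b=41^0·(≡12) mod 41; (3|41)=-1, (12|41)=-1; (−1)^{2·0·20}·(-1)^0·(-1)^2 = +1.
v=5: a=5^-2·(≡2), b=5^0·(≡4) mod 5; (2|5)=-1, (4|5)=+1; (−1)^{-2·0·2}·(-1)^0·(+1)^-2 = +1.
v=23: a=23^1·(≡4), b=23^3·(≡15) mod 23; (4|23)=+1, (15|23)=-1; (−1)^{1·3·11}·(+1)^3·(-1)^1 = +1.
v=29: a=29^1·(≡16), b=29^2·(≡16) mod 29; (16|29)=+1, (16|29)=+1; (−1)^{1·2·14}·(+1)^2·(+1)^1 = +1.
v=7: a=7^0·(≡1), b=7^-4·(≡2) mod 7; (1|7)=+1, (2|7)=+1; (−1)^{0·-4·3}·(+1)^-4·(+1)^0 = +1.
v=13: a=13^1·(≡5), b=13^2·(≡5) mod 13; (5|13)=-1, (5|13)=-1; (−1)^{1·2·6}·(-1)^2·(-1)^1 = -1.
v=11: a=11^-2·(≡4), b=11^0·(≡10) mod 11; (4|11)=+1, (10|11)=-1; (−1)^{-2·0·5}·(+1)^0·(-1)^-2 = +1.
v=31: a=31^1·(≡24), b=31^5·(≡1) mod 31; (24|31)=-1, (1|31)=+1; (−1)^{1·5·15}·(-1)^5·(+1)^1 = +1.
v=∞: -4569617 < 0 and 12121 > 0  ⇒  (a,b)_∞ = +1.
v=3: a=3^2·(≡1), b=3^0·(≡1) mod 3; (1|3)=+1, (1|3)=+1; (−1)^{2·0·1}·(+1)^0·(+1)^2 = +1.
v=2: v_2(a)=0, v_2(b)=0; units ≡ 7, 1 (mod 8); ε·ε+αω+βω = 1·0+0·0+0·0 ≡ 0  ⇒  (a,b)_2 = +1.
v=17: a=17^1·(≡3), b=17^3·(≡1) mod 17; (3|17)=-1, (1|17)=+1; (−1)^{1·3·8}·(-1)^3·(+1)^1 = -1.
(-4569617, 12121 / ℚ) ramifies at {13, 17}: a division algebra.

[13, 17]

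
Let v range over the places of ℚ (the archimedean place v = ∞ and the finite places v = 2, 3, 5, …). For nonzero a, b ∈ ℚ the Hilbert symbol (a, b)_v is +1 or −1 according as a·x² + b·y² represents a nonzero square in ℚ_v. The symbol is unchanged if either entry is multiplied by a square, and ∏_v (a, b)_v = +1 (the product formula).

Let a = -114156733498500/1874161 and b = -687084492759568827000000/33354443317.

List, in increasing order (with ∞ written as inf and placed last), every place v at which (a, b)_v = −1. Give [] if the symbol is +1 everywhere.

(a, b) ≡ (-1785, -8151) mod (ℚ^×)²; places V = {2, 3, 5, 7, 11, 13, 17, 19, 37, ∞}.
(a,b)_37: α=-4, u≡34; β=-6, v≡36 (mod 37); (34|37)=+1, (36|37)=+1; sign (−1)^0·+1^-6·+1^-4 = +1.
(a,b)_17: α=1, u≡3; β=2, v≡1 (mod 17); (3|17)=-1, (1|17)=+1; sign (−1)^0·-1^2·+1^1 = +1.
(a,b)_19: α=2, u≡5; β=3, v≡14 (mod 19); (5|19)=+1, (14|19)=-1; sign (−1)^0·+1^3·-1^2 = +1.
(a,b)_3: α=1, u≡2; β=1, v≡1 (mod 3); (2|3)=-1, (1|3)=+1; sign (−1)^1·-1^1·+1^1 = +1.
(a,b)_13: α=0, u≡3; β=-1, v≡1 (mod 13); (3|13)=+1, (1|13)=+1; sign (−1)^0·+1^-1·+1^0 = +1.
(a,b)_∞: sgn(-1785)=−, sgn(-8151)=−, so -1.
(a,b)_7: α=1, u≡2; β=2, v≡1 (mod 7); (2|7)=+1, (1|7)=+1; sign (−1)^0·+1^2·+1^1 = +1.
(a,b)_2: α=2, β=6; u≡7, v≡1 (mod 8); ε(u)ε(v)=1·0, αω(v)=2·0, βω(u)=6·0; sum ≡ 0  ⇒  +1.
(a,b)_5: α=3, u≡2; β=6, v≡1 (mod 5); (2|5)=-1, (1|5)=+1; sign (−1)^0·-1^6·+1^3 = +1.
(a,b)_11: α=6, u≡2; β=9, v≡2 (mod 11); (2|11)=-1, (2|11)=-1; sign (−1)^0·-1^9·-1^6 = -1.
|Ram(-1785, -8151)| = 2, even; anisotropic at {11, ∞}.

[11, inf]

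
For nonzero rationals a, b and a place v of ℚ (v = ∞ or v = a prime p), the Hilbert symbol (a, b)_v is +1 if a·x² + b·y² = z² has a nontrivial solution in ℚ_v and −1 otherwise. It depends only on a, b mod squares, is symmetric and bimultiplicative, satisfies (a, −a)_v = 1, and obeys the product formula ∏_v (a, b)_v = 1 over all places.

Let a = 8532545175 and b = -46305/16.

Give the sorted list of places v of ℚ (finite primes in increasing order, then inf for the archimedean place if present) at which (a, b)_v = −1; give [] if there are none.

Mod squares: a ≡ 1463, b ≡ -105. Check v ∈ {∞, 2, 3, 5, 7, 11, 19, 23}.
v=3: a=3^2·(≡2), b=3^3·(≡1) mod 3; (2|3)=-1, (1|3)=+1; (−1)^{2·3·1}·(-1)^3·(+1)^2 = -1.
v=∞: 1463 > 0 and -105 < 0  ⇒  (a,b)_∞ = +1.
v=5: a=5^2·(≡2), b=5^1·(≡4) mod 5; (2|5)=-1, (4|5)=+1; (−1)^{2·1·2}·(-1)^1·(+1)^2 = -1.
v=2: v_2(a)=0, v_2(b)=-4; units ≡ 7, 7 (mod 8); ε·ε+αω+βω = 1·1+0·0+-4·0 ≡ 1  ⇒  (a,b)_2 = -1.
v=23: a=23^2·(≡20), b=23^0·(≡14) mod 23; (20|23)=-1, (14|23)=-1; (−1)^{2·0·11}·(-1)^0·(-1)^2 = +1.
v=19: a=19^1·(≡4), b=19^0·(≡7) mod 19; (4|19)=+1, (7|19)=+1; (−1)^{1·0·9}·(+1)^0·(+1)^1 = +1.
v=7: a=7^3·(≡3), b=7^3·(≡6) mod 7; (3|7)=-1, (6|7)=-1; (−1)^{3·3·3}·(-1)^3·(-1)^3 = -1.
v=11: a=11^1·(≡3), b=11^0·(≡1) mod 11; (3|11)=+1, (1|11)=+1; (−1)^{1·0·5}·(+1)^0·(+1)^1 = +1.
(1463, -105 / ℚ) ramifies at {2, 3, 5, 7}: a division algebra.

[2, 3, 5, 7]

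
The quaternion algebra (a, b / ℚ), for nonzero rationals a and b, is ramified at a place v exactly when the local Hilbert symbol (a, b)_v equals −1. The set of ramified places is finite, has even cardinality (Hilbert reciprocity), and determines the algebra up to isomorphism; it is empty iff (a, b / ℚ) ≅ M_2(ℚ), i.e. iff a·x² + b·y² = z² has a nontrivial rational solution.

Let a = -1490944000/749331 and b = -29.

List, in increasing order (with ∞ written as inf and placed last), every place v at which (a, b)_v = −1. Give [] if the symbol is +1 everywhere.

[7, inf]

Mod squares: a ≡ -10010, b ≡ -29. Check v ∈ {∞, 2, 3, 5, 7, 11, 13, 29}.
v=5: a=5^3·(≡3), b=5^0·(≡1) mod 5; (3|5)=-1, (1|5)=+1; (−1)^{3·0·2}·(-1)^0·(+1)^3 = +1.
v=2: v_2(a)=17, v_2(b)=0; units ≡ 3, 3 (mod 8); ε·ε+αω+βω = 1·1+17·1+0·1 ≡ 0  ⇒  (a,b)_2 = +1.
v=11: a=11^-1·(≡9), b=11^0·(≡4) mod 11; (9|11)=+1, (4|11)=+1; (−1)^{-1·0·5}·(+1)^0·(+1)^-1 = +1.
v=3: a=3^-4·(≡1), b=3^0·(≡1) mod 3; (1|3)=+1, (1|3)=+1; (−1)^{-4·0·1}·(+1)^0·(+1)^-4 = +1.
v=13: a=13^1·(≡12), b=13^0·(≡10) mod 13; (12|13)=+1, (10|13)=+1; (−1)^{1·0·6}·(+1)^0·(+1)^1 = +1.
v=7: a=7^1·(≡5), b=7^0·(≡6) mod 7; (5|7)=-1, (6|7)=-1; (−1)^{1·0·3}·(-1)^0·(-1)^1 = -1.
v=29: a=29^-2·(≡22), b=29^1·(≡28) mod 29; (22|29)=+1, (28|29)=+1; (−1)^{-2·1·14}·(+1)^1·(+1)^-2 = +1.
v=∞: -10010 < 0 and -29 < 0  ⇒  (a,b)_∞ = -1.
Ram(-10010, -29) = {7, ∞}; no ℚ_7-point on the conic.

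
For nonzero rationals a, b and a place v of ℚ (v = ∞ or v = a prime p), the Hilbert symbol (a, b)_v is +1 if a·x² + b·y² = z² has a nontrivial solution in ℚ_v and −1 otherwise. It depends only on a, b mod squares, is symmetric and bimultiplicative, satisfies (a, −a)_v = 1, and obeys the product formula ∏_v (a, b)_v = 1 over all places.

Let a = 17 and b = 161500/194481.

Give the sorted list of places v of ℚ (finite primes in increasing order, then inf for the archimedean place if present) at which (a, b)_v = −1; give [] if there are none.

[5, 17]

(a, b) ≡ (17, 1615) mod (ℚ^×)²; places V = {2, 3, 5, 7, 17, 19, ∞}.
(a,b)_19: α=0, u≡17; β=1, v≡4 (mod 19); (17|19)=+1, (4|19)=+1; sign (−1)^0·+1^1·+1^0 = +1.
(a,b)_2: α=0, β=2; u≡1, v≡7 (mod 8); ε(u)ε(v)=0·1, αω(v)=0·0, βω(u)=2·0; sum ≡ 0  ⇒  +1.
(a,b)_5: α=0, u≡2; β=3, v≡2 (mod 5); (2|5)=-1, (2|5)=-1; sign (−1)^0·-1^3·-1^0 = -1.
(a,b)_7: α=0, u≡3; β=-4, v≡6 (mod 7); (3|7)=-1, (6|7)=-1; sign (−1)^0·-1^-4·-1^0 = +1.
(a,b)_3: α=0, u≡2; β=-4, v≡1 (mod 3); (2|3)=-1, (1|3)=+1; sign (−1)^0·-1^-4·+1^0 = +1.
(a,b)_17: α=1, u≡1; β=1, v≡14 (mod 17); (1|17)=+1, (14|17)=-1; sign (−1)^0·+1^1·-1^1 = -1.
(a,b)_∞: sgn(17)=+, sgn(1615)=+, so +1.
(17, 1615 / ℚ) ramifies at {5, 17}: a division algebra.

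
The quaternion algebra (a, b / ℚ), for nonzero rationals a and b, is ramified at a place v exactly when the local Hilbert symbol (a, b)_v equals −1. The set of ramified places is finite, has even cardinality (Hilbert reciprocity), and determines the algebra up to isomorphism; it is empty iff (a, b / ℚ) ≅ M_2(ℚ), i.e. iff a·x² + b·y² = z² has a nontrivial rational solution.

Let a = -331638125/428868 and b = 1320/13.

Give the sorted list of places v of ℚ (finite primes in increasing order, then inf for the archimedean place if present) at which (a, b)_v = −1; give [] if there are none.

[2, 3, 5, 17]

(a, b) ≡ (-7293, 4290) mod (ℚ^×)²; places V = {2, 3, 5, 7, 11, 13, 17, 19, ∞}.
(a,b)_2: α=-2, β=3; u≡3, v≡1 (mod 8); ε(u)ε(v)=1·0, αω(v)=-2·0, βω(u)=3·1; sum ≡ 1  ⇒  -1.
(a,b)_13: α=1, u≡5; β=-1, v≡7 (mod 13); (5|13)=-1, (7|13)=-1; sign (−1)^0·-1^-1·-1^1 = +1.
(a,b)_17: α=1, u≡8; β=0, v≡10 (mod 17); (8|17)=+1, (10|17)=-1; sign (−1)^0·+1^0·-1^1 = -1.
(a,b)_11: α=-1, u≡7; β=1, v≡5 (mod 11); (7|11)=-1, (5|11)=+1; sign (−1)^1·-1^1·+1^-1 = +1.
(a,b)_5: α=4, u≡3; β=1, v≡3 (mod 5); (3|5)=-1, (3|5)=-1; sign (−1)^0·-1^1·-1^4 = -1.
(a,b)_3: α=-3, u≡2; β=1, v≡2 (mod 3); (2|3)=-1, (2|3)=-1; sign (−1)^1·-1^1·-1^-3 = -1.
(a,b)_∞: sgn(-7293)=−, sgn(4290)=+, so +1.
(a,b)_19: α=-2, u≡13; β=0, v≡8 (mod 19); (13|19)=-1, (8|19)=-1; sign (−1)^0·-1^0·-1^-2 = +1.
(a,b)_7: α=4, u≡1; β=0, v≡3 (mod 7); (1|7)=+1, (3|7)=-1; sign (−1)^0·+1^0·-1^4 = +1.
(-7293, 4290 / ℚ) ramifies at {2, 3, 5, 17}: a division algebra.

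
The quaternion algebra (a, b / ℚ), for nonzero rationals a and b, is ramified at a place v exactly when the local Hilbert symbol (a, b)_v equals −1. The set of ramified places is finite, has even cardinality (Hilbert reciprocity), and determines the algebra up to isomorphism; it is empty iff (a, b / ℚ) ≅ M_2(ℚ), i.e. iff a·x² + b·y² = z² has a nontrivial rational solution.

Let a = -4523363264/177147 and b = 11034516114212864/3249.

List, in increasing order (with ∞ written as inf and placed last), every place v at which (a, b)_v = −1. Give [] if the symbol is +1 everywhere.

(a, b) ≡ (-14973, 434) mod (ℚ^×)²; places V = {2, 3, 7, 13, 17, 19, 23, 31, ∞}.
(a,b)_∞: sgn(-14973)=−, sgn(434)=+, so +1.
(a,b)_31: α=1, u≡27; β=3, v≡8 (mod 31); (27|31)=-1, (8|31)=+1; sign (−1)^1·-1^3·+1^1 = +1.
(a,b)_23: α=1, u≡18; β=2, v≡15 (mod 23); (18|23)=+1, (15|23)=-1; sign (−1)^0·+1^2·-1^1 = -1.
(a,b)_3: α=-11, u≡1; β=-2, v≡2 (mod 3); (1|3)=+1, (2|3)=-1; sign (−1)^0·+1^-2·-1^-11 = -1.
(a,b)_7: α=3, u≡6; β=1, v≡3 (mod 7); (6|7)=-1, (3|7)=-1; sign (−1)^1·-1^1·-1^3 = -1.
(a,b)_19: α=0, u≡10; β=-2, v≡5 (mod 19); (10|19)=-1, (5|19)=+1; sign (−1)^0·-1^-2·+1^0 = +1.
(a,b)_2: α=6, β=11; u≡3, v≡1 (mod 8); ε(u)ε(v)=1·0, αω(v)=6·0, βω(u)=11·1; sum ≡ 1  ⇒  -1.
(a,b)_17: α=2, u≡8; β=2, v≡16 (mod 17); (8|17)=+1, (16|17)=+1; sign (−1)^0·+1^2·+1^2 = +1.
(a,b)_13: α=0, u≡1; β=2, v≡11 (mod 13); (1|13)=+1, (11|13)=-1; sign (−1)^0·+1^2·-1^0 = +1.
Ram(-14973, 434) = {2, 3, 7, 23}; no ℚ_2-point on the conic.

[2, 3, 7, 23]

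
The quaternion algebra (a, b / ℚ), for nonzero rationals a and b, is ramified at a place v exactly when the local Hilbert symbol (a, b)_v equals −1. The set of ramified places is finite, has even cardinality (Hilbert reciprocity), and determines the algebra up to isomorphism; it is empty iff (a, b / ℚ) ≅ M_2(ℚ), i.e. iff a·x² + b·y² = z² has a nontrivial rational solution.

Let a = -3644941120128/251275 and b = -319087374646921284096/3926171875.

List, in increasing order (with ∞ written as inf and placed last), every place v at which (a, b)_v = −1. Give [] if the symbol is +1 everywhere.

[3, 11, 17, inf]

Mod squares: a ≡ -618222, b ≡ -13566. Check v ∈ {∞, 2, 3, 5, 7, 11, 17, 19, 23, 29}.
v=7: a=7^4·(≡4), b=7^5·(≡1) mod 7; (4|7)=+1, (1|7)=+1; (−1)^{4·5·3}·(+1)^5·(+1)^4 = +1.
v=5: a=5^-2·(≡2), b=5^-8·(≡4) mod 5; (2|5)=-1, (4|5)=+1; (−1)^{-2·-8·2}·(-1)^-8·(+1)^-2 = +1.
v=∞: -618222 < 0 and -13566 < 0  ⇒  (a,b)_∞ = -1.
v=19: a=19^-1·(≡9), b=19^-1·(≡14) mod 19; (9|19)=+1, (14|19)=-1; (−1)^{-1·-1·9}·(+1)^-1·(-1)^-1 = +1.
v=17: a=17^1·(≡7), b=17^1·(≡8) mod 17; (7|17)=-1, (8|17)=+1; (−1)^{1·1·8}·(-1)^1·(+1)^1 = -1.
v=23: a=23^-2·(≡9), b=23^-2·(≡4) mod 23; (9|23)=+1, (4|23)=+1; (−1)^{-2·-2·11}·(+1)^-2·(+1)^-2 = +1.
v=11: a=11^1·(≡2), b=11^4·(≡10) mod 11; (2|11)=-1, (10|11)=-1; (−1)^{1·4·5}·(-1)^4·(-1)^1 = -1.
v=2: v_2(a)=7, v_2(b)=9; units ≡ 1, 1 (mod 8); ε·ε+αω+βω = 0·0+7·0+9·0 ≡ 0  ⇒  (a,b)_2 = +1.
v=29: a=29^1·(≡2), b=29^2·(≡6) mod 29; (2|29)=-1, (6|29)=+1; (−1)^{1·2·14}·(-1)^2·(+1)^1 = +1.
v=3: a=3^7·(≡2), b=3^11·(≡2) mod 3; (2|3)=-1, (2|3)=-1; (−1)^{7·11·1}·(-1)^11·(-1)^7 = -1.
(-618222, -13566 / ℚ) ramifies at {3, 11, 17, ∞}: a division algebra.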